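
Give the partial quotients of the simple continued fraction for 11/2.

[5; 2]

Run the Euclidean algorithm on 11 and 2; the successive quotients are the partial quotients a_0, a_1, ... (each step inverts the fractional part left over by the previous one):
  11 = 5*2 + 1, so a_0 = 5.
  2 = 2*1 + 0, so a_1 = 2.
The remainder reaches 0 after 2 divisions, so the expansion has 2 partial quotients, read off in order.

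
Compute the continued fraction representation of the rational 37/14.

Run the Euclidean algorithm on 37 and 14; the successive quotients are the partial quotients a_0, a_1, ... (each step inverts the fractional part left over by the previous one):
  37 = 2*14 + 9, so a_0 = 2.
  14 = 1*9 + 5, so a_1 = 1.
  9 = 1*5 + 4, so a_2 = 1.
  5 = 1*4 + 1, so a_3 = 1.
  4 = 4*1 + 0, so a_4 = 4.
The remainder reaches 0 after 5 divisions, so the expansion has 5 partial quotients, read off in order.

[2; 1, 1, 1, 4]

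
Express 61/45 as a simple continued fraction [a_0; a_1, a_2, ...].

[1; 2, 1, 4, 3]

Run the Euclidean algorithm on 61 and 45; the successive quotients are the partial quotients a_0, a_1, ... (each step inverts the fractional part left over by the previous one):
  61 = 1*45 + 16, so a_0 = 1.
  45 = 2*16 + 13, so a_1 = 2.
  16 = 1*13 + 3, so a_2 = 1.
  13 = 4*3 + 1, so a_3 = 4.
  3 = 3*1 + 0, so a_4 = 3.
The remainder reaches 0 after 5 divisions, so the expansion has 5 partial quotients, read off in order.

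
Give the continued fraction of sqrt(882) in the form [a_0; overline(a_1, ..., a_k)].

[29; overline(1, 2, 3, 6, 3, 2, 1, 58)]

Write x_i = (sqrt(882) + m_i)/d_i with (m_0, d_0) = (0, 1). a_0 = floor(sqrt(882)) = 29, since 29^2 = 841 <= 882 < 900 = 30^2.
Iterate m_{i+1} = d_i*a_i - m_i, d_{i+1} = (882 - m_{i+1}^2)/d_i, a_{i+1} = floor((a_0 + m_{i+1})/d_{i+1}):
  m_1 = 1*29 - 0 = 29, d_1 = (882 - 29^2)/1 = 41/1 = 41, a_1 = floor((29 + 29)/41) = 1.
  m_2 = 41*1 - 29 = 12, d_2 = (882 - 12^2)/41 = 738/41 = 18, a_2 = floor((29 + 12)/18) = 2.
  m_3 = 18*2 - 12 = 24, d_3 = (882 - 24^2)/18 = 306/18 = 17, a_3 = floor((29 + 24)/17) = 3.
  m_4 = 17*3 - 24 = 27, d_4 = (882 - 27^2)/17 = 153/17 = 9, a_4 = floor((29 + 27)/9) = 6.
  m_5 = 9*6 - 27 = 27, d_5 = (882 - 27^2)/9 = 153/9 = 17, a_5 = floor((29 + 27)/17) = 3.
  m_6 = 17*3 - 27 = 24, d_6 = (882 - 24^2)/17 = 306/17 = 18, a_6 = floor((29 + 24)/18) = 2.
  m_7 = 18*2 - 24 = 12, d_7 = (882 - 12^2)/18 = 738/18 = 41, a_7 = floor((29 + 12)/41) = 1.
  m_8 = 41*1 - 12 = 29, d_8 = (882 - 29^2)/41 = 41/41 = 1, a_8 = floor((29 + 29)/1) = 58.
  m_9 = 1*58 - 29 = 29, d_9 = (882 - 29^2)/1 = 41/1 = 41: (m_9, d_9) = (m_1, d_1) = (29, 41), so from here the quotients repeat a_1, ..., a_8; the period length is 8.
Hence the expansion of sqrt(882) is a_0 = 29 followed by the repeating block 1, 2, 3, 6, 3, 2, 1, 58 (period 8).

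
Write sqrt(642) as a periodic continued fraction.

[25; (2, 1, 24, 1, 2, 50)]

Write x_i = (sqrt(642) + m_i)/d_i with (m_0, d_0) = (0, 1). a_0 = floor(sqrt(642)) = 25, since 25^2 = 625 <= 642 < 676 = 26^2.
Iterate m_{i+1} = d_i*a_i - m_i, d_{i+1} = (642 - m_{i+1}^2)/d_i, a_{i+1} = floor((a_0 + m_{i+1})/d_{i+1}):
  m_1 = 1*25 - 0 = 25, d_1 = (642 - 25^2)/1 = 17/1 = 17, a_1 = floor((25 + 25)/17) = 2.
  m_2 = 17*2 - 25 = 9, d_2 = (642 - 9^2)/17 = 561/17 = 33, a_2 = floor((25 + 9)/33) = 1.
  m_3 = 33*1 - 9 = 24, d_3 = (642 - 24^2)/33 = 66/33 = 2, a_3 = floor((25 + 24)/2) = 24.
  m_4 = 2*24 - 24 = 24, d_4 = (642 - 24^2)/2 = 66/2 = 33, a_4 = floor((25 + 24)/33) = 1.
  m_5 = 33*1 - 24 = 9, d_5 = (642 - 9^2)/33 = 561/33 = 17, a_5 = floor((25 + 9)/17) = 2.
  m_6 = 17*2 - 9 = 25, d_6 = (642 - 25^2)/17 = 17/17 = 1, a_6 = floor((25 + 25)/1) = 50.
  m_7 = 1*50 - 25 = 25, d_7 = (642 - 25^2)/1 = 17/1 = 17: (m_7, d_7) = (m_1, d_1) = (25, 17), so from here the quotients repeat a_1, ..., a_6; the period length is 6.
Hence the expansion of sqrt(642) is a_0 = 25 followed by the repeating block 2, 1, 24, 1, 2, 50 (period 6).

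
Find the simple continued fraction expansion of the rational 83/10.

[8; 3, 3]

Run the Euclidean algorithm on 83 and 10; the successive quotients are the partial quotients a_0, a_1, ... (each step inverts the fractional part left over by the previous one):
  83 = 8*10 + 3, so a_0 = 8.
  10 = 3*3 + 1, so a_1 = 3.
  3 = 3*1 + 0, so a_2 = 3.
The remainder reaches 0 after 3 divisions, so the expansion has 3 partial quotients, read off in order.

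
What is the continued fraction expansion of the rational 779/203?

Run the Euclidean algorithm on 779 and 203; the successive quotients are the partial quotients a_0, a_1, ... (each step inverts the fractional part left over by the previous one):
  779 = 3*203 + 170, so a_0 = 3.
  203 = 1*170 + 33, so a_1 = 1.
  170 = 5*33 + 5, so a_2 = 5.
  33 = 6*5 + 3, so a_3 = 6.
  5 = 1*3 + 2, so a_4 = 1.
  3 = 1*2 + 1, so a_5 = 1.
  2 = 2*1 + 0, so a_6 = 2.
The remainder reaches 0 after 7 divisions, so the expansion has 7 partial quotients, read off in order.

[3; 1, 5, 6, 1, 1, 2]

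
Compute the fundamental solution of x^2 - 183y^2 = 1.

(x, y) = (487, 36)

First expand sqrt(183) as a continued fraction. With x_i = (sqrt(183) + m_i)/d_i and (m_0, d_0) = (0, 1): a_0 = floor(sqrt(183)) = 13, since 13^2 = 169 <= 183 < 196 = 14^2.
Iterate m_{i+1} = d_i*a_i - m_i, d_{i+1} = (183 - m_{i+1}^2)/d_i, a_{i+1} = floor((a_0 + m_{i+1})/d_{i+1}):
  m_1 = 1*13 - 0 = 13, d_1 = (183 - 13^2)/1 = 14/1 = 14, a_1 = floor((13 + 13)/14) = 1.
  m_2 = 14*1 - 13 = 1, d_2 = (183 - 1^2)/14 = 182/14 = 13, a_2 = floor((13 + 1)/13) = 1.
  m_3 = 13*1 - 1 = 12, d_3 = (183 - 12^2)/13 = 39/13 = 3, a_3 = floor((13 + 12)/3) = 8.
  m_4 = 3*8 - 12 = 12, d_4 = (183 - 12^2)/3 = 39/3 = 13, a_4 = floor((13 + 12)/13) = 1.
  m_5 = 13*1 - 12 = 1, d_5 = (183 - 1^2)/13 = 182/13 = 14, a_5 = floor((13 + 1)/14) = 1.
  m_6 = 14*1 - 1 = 13, d_6 = (183 - 13^2)/14 = 14/14 = 1, a_6 = floor((13 + 13)/1) = 26.
  m_7 = 1*26 - 13 = 13, d_7 = (183 - 13^2)/1 = 14/1 = 14: (m_7, d_7) = (m_1, d_1) = (13, 14), so from here the quotients repeat a_1, ..., a_6; the period length is 6.
So sqrt(183) = [13; (1, 1, 8, 1, 1, 26)] with period length k = 6.
k is even, so the fundamental solution of x^2 - 183y^2 = 1 is (p_{k-1}, q_{k-1}) = (p_5, q_5); compute convergents through index 5.
Convergents (p_i = a_i*p_{i-1} + p_{i-2}, q_i = a_i*q_{i-1} + q_{i-2} with p_{-2}=0, p_{-1}=1, q_{-2}=1, q_{-1}=0):
  i=0: a_0=13, p_0 = 13*1 + 0 = 13, q_0 = 13*0 + 1 = 1.
  i=1: a_1=1, p_1 = 1*13 + 1 = 14, q_1 = 1*1 + 0 = 1.
  i=2: a_2=1, p_2 = 1*14 + 13 = 27, q_2 = 1*1 + 1 = 2.
  i=3: a_3=8, p_3 = 8*27 + 14 = 230, q_3 = 8*2 + 1 = 17.
  i=4: a_4=1, p_4 = 1*230 + 27 = 257, q_4 = 1*17 + 2 = 19.
  i=5: a_5=1, p_5 = 1*257 + 230 = 487, q_5 = 1*19 + 17 = 36.
Check: 487^2 - 183*36^2 = 237169 - 237168 = 1, so (x, y) = (487, 36) solves the equation, and by the theorem it is the least positive solution.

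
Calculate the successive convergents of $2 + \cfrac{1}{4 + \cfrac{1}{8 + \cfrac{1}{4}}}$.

Using the convergent recurrence p_i = a_i*p_{i-1} + p_{i-2}, q_i = a_i*q_{i-1} + q_{i-2} with p_{-2}=0, p_{-1}=1, q_{-2}=1, q_{-1}=0:
  i=0: a_0=2, p_0 = 2*1 + 0 = 2, q_0 = 2*0 + 1 = 1.
  i=1: a_1=4, p_1 = 4*2 + 1 = 9, q_1 = 4*1 + 0 = 4.
  i=2: a_2=8, p_2 = 8*9 + 2 = 74, q_2 = 8*4 + 1 = 33.
  i=3: a_3=4, p_3 = 4*74 + 9 = 305, q_3 = 4*33 + 4 = 136.

2/1, 9/4, 74/33, 305/136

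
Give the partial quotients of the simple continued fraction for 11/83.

Run the Euclidean algorithm on 11 and 83; the successive quotients are the partial quotients a_0, a_1, ... (each step inverts the fractional part left over by the previous one):
  11 = 0*83 + 11, so a_0 = 0.
  83 = 7*11 + 6, so a_1 = 7.
  11 = 1*6 + 5, so a_2 = 1.
  6 = 1*5 + 1, so a_3 = 1.
  5 = 5*1 + 0, so a_4 = 5.
The remainder reaches 0 after 5 divisions, so the expansion has 5 partial quotients, read off in order.

[0; 7, 1, 1, 5]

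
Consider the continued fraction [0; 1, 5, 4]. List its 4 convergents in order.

Using the convergent recurrence p_i = a_i*p_{i-1} + p_{i-2}, q_i = a_i*q_{i-1} + q_{i-2} with p_{-2}=0, p_{-1}=1, q_{-2}=1, q_{-1}=0:
  i=0: a_0=0, p_0 = 0*1 + 0 = 0, q_0 = 0*0 + 1 = 1.
  i=1: a_1=1, p_1 = 1*0 + 1 = 1, q_1 = 1*1 + 0 = 1.
  i=2: a_2=5, p_2 = 5*1 + 0 = 5, q_2 = 5*1 + 1 = 6.
  i=3: a_3=4, p_3 = 4*5 + 1 = 21, q_3 = 4*6 + 1 = 25.

0/1, 1/1, 5/6, 21/25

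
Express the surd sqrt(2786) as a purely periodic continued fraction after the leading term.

Write x_i = (sqrt(2786) + m_i)/d_i with (m_0, d_0) = (0, 1). a_0 = floor(sqrt(2786)) = 52, since 52^2 = 2704 <= 2786 < 2809 = 53^2.
Iterate m_{i+1} = d_i*a_i - m_i, d_{i+1} = (2786 - m_{i+1}^2)/d_i, a_{i+1} = floor((a_0 + m_{i+1})/d_{i+1}):
  m_1 = 1*52 - 0 = 52, d_1 = (2786 - 52^2)/1 = 82/1 = 82, a_1 = floor((52 + 52)/82) = 1.
  m_2 = 82*1 - 52 = 30, d_2 = (2786 - 30^2)/82 = 1886/82 = 23, a_2 = floor((52 + 30)/23) = 3.
  m_3 = 23*3 - 30 = 39, d_3 = (2786 - 39^2)/23 = 1265/23 = 55, a_3 = floor((52 + 39)/55) = 1.
  m_4 = 55*1 - 39 = 16, d_4 = (2786 - 16^2)/55 = 2530/55 = 46, a_4 = floor((52 + 16)/46) = 1.
  m_5 = 46*1 - 16 = 30, d_5 = (2786 - 30^2)/46 = 1886/46 = 41, a_5 = floor((52 + 30)/41) = 2.
  m_6 = 41*2 - 30 = 52, d_6 = (2786 - 52^2)/41 = 82/41 = 2, a_6 = floor((52 + 52)/2) = 52.
  m_7 = 2*52 - 52 = 52, d_7 = (2786 - 52^2)/2 = 82/2 = 41, a_7 = floor((52 + 52)/41) = 2.
  m_8 = 41*2 - 52 = 30, d_8 = (2786 - 30^2)/41 = 1886/41 = 46, a_8 = floor((52 + 30)/46) = 1.
  m_9 = 46*1 - 30 = 16, d_9 = (2786 - 16^2)/46 = 2530/46 = 55, a_9 = floor((52 + 16)/55) = 1.
  m_10 = 55*1 - 16 = 39, d_10 = (2786 - 39^2)/55 = 1265/55 = 23, a_10 = floor((52 + 39)/23) = 3.
  m_11 = 23*3 - 39 = 30, d_11 = (2786 - 30^2)/23 = 1886/23 = 82, a_11 = floor((52 + 30)/82) = 1.
  m_12 = 82*1 - 30 = 52, d_12 = (2786 - 52^2)/82 = 82/82 = 1, a_12 = floor((52 + 52)/1) = 104.
  m_13 = 1*104 - 52 = 52, d_13 = (2786 - 52^2)/1 = 82/1 = 82: (m_13, d_13) = (m_1, d_1) = (52, 82), so from here the quotients repeat a_1, ..., a_12; the period length is 12.
Hence the expansion of sqrt(2786) is a_0 = 52 followed by the repeating block 1, 3, 1, 1, 2, 52, 2, 1, 1, 3, 1, 104 (period 12).

[52; (1, 3, 1, 1, 2, 52, 2, 1, 1, 3, 1, 104)]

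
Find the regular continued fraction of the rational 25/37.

Run the Euclidean algorithm on 25 and 37; the successive quotients are the partial quotients a_0, a_1, ... (each step inverts the fractional part left over by the previous one):
  25 = 0*37 + 25, so a_0 = 0.
  37 = 1*25 + 12, so a_1 = 1.
  25 = 2*12 + 1, so a_2 = 2.
  12 = 12*1 + 0, so a_3 = 12.
The remainder reaches 0 after 4 divisions, so the expansion has 4 partial quotients, read off in order.

[0; 1, 2, 12]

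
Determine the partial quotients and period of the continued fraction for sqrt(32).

[5; (1, 1, 1, 10)]

Write x_i = (sqrt(32) + m_i)/d_i with (m_0, d_0) = (0, 1). a_0 = floor(sqrt(32)) = 5, since 5^2 = 25 <= 32 < 36 = 6^2.
Iterate m_{i+1} = d_i*a_i - m_i, d_{i+1} = (32 - m_{i+1}^2)/d_i, a_{i+1} = floor((a_0 + m_{i+1})/d_{i+1}):
  m_1 = 1*5 - 0 = 5, d_1 = (32 - 5^2)/1 = 7/1 = 7, a_1 = floor((5 + 5)/7) = 1.
  m_2 = 7*1 - 5 = 2, d_2 = (32 - 2^2)/7 = 28/7 = 4, a_2 = floor((5 + 2)/4) = 1.
  m_3 = 4*1 - 2 = 2, d_3 = (32 - 2^2)/4 = 28/4 = 7, a_3 = floor((5 + 2)/7) = 1.
  m_4 = 7*1 - 2 = 5, d_4 = (32 - 5^2)/7 = 7/7 = 1, a_4 = floor((5 + 5)/1) = 10.
  m_5 = 1*10 - 5 = 5, d_5 = (32 - 5^2)/1 = 7/1 = 7: (m_5, d_5) = (m_1, d_1) = (5, 7), so from here the quotients repeat a_1, ..., a_4; the period length is 4.
Hence the expansion of sqrt(32) is a_0 = 5 followed by the repeating block 1, 1, 1, 10 (period 4).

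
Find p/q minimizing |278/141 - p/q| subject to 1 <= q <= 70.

Expand x = 278/141 as a continued fraction with the Euclidean algorithm:
  278 = 1*141 + 137, so a_0 = 1.
  141 = 1*137 + 4, so a_1 = 1.
  137 = 34*4 + 1, so a_2 = 34.
  4 = 4*1 + 0, so a_3 = 4.
so x = [1; 1, 34, 4].
Convergents (p_i = a_i*p_{i-1} + p_{i-2}, q_i = a_i*q_{i-1} + q_{i-2} with p_{-2}=0, p_{-1}=1, q_{-2}=1, q_{-1}=0), until the denominator exceeds 70:
  i=0: a_0=1, p_0 = 1*1 + 0 = 1, q_0 = 1*0 + 1 = 1.
  i=1: a_1=1, p_1 = 1*1 + 1 = 2, q_1 = 1*1 + 0 = 1.
  i=2: a_2=34, p_2 = 34*2 + 1 = 69, q_2 = 34*1 + 1 = 35.
  i=3: a_3=4, p_3 = 4*69 + 2 = 278, q_3 = 4*35 + 1 = 141.
q_3 = 141 > 70, so the last convergent with denominator <= 70 is p_2/q_2 = 69/35.
The closest fraction with denominator <= 70 is either p_2/q_2 or the intermediate fraction (k*p_2 + p_1)/(k*q_2 + q_1) with the largest k >= 1 whose denominator stays <= 70; these approach x as k grows, and every other convergent or intermediate fraction in range is farther away.
Largest k: floor((70 - q_1)/q_2) = floor((70 - 1)/35) = 1.
That gives (1*69 + 2)/(1*35 + 1) = 71/36.
Compare the errors: |x - 69/35| = |278*35 - 69*141|/(141*35) = 1/4935, and |x - 71/36| = |278*36 - 71*141|/(141*36) = 3/5076.
Cross-multiplying, 1*5076 = 5076 < 14805 = 3*4935, so 1/4935 is smaller: the convergent 69/35 is closer to x than 71/36.

69/35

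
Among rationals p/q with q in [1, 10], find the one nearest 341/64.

16/3

Expand x = 341/64 as a continued fraction with the Euclidean algorithm:
  341 = 5*64 + 21, so a_0 = 5.
  64 = 3*21 + 1, so a_1 = 3.
  21 = 21*1 + 0, so a_2 = 21.
so x = [5; 3, 21].
Convergents (p_i = a_i*p_{i-1} + p_{i-2}, q_i = a_i*q_{i-1} + q_{i-2} with p_{-2}=0, p_{-1}=1, q_{-2}=1, q_{-1}=0), until the denominator exceeds 10:
  i=0: a_0=5, p_0 = 5*1 + 0 = 5, q_0 = 5*0 + 1 = 1.
  i=1: a_1=3, p_1 = 3*5 + 1 = 16, q_1 = 3*1 + 0 = 3.
  i=2: a_2=21, p_2 = 21*16 + 5 = 341, q_2 = 21*3 + 1 = 64.
q_2 = 64 > 10, so the last convergent with denominator <= 10 is p_1/q_1 = 16/3.
The closest fraction with denominator <= 10 is either p_1/q_1 or the intermediate fraction (k*p_1 + p_0)/(k*q_1 + q_0) with the largest k >= 1 whose denominator stays <= 10; these approach x as k grows, and every other convergent or intermediate fraction in range is farther away.
Largest k: floor((10 - q_0)/q_1) = floor((10 - 1)/3) = 3.
That gives (3*16 + 5)/(3*3 + 1) = 53/10.
Compare the errors: |x - 16/3| = |341*3 - 16*64|/(64*3) = 1/192, and |x - 53/10| = |341*10 - 53*64|/(64*10) = 18/640.
Cross-multiplying, 1*640 = 640 < 3456 = 18*192, so 1/192 is smaller: the convergent 16/3 is closer to x than 53/10.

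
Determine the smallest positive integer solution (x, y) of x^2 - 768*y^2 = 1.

(x, y) = (18817, 679)

First expand sqrt(768) as a continued fraction. With x_i = (sqrt(768) + m_i)/d_i and (m_0, d_0) = (0, 1): a_0 = floor(sqrt(768)) = 27, since 27^2 = 729 <= 768 < 784 = 28^2.
Iterate m_{i+1} = d_i*a_i - m_i, d_{i+1} = (768 - m_{i+1}^2)/d_i, a_{i+1} = floor((a_0 + m_{i+1})/d_{i+1}):
  m_1 = 1*27 - 0 = 27, d_1 = (768 - 27^2)/1 = 39/1 = 39, a_1 = floor((27 + 27)/39) = 1.
  m_2 = 39*1 - 27 = 12, d_2 = (768 - 12^2)/39 = 624/39 = 16, a_2 = floor((27 + 12)/16) = 2.
  m_3 = 16*2 - 12 = 20, d_3 = (768 - 20^2)/16 = 368/16 = 23, a_3 = floor((27 + 20)/23) = 2.
  m_4 = 23*2 - 20 = 26, d_4 = (768 - 26^2)/23 = 92/23 = 4, a_4 = floor((27 + 26)/4) = 13.
  m_5 = 4*13 - 26 = 26, d_5 = (768 - 26^2)/4 = 92/4 = 23, a_5 = floor((27 + 26)/23) = 2.
  m_6 = 23*2 - 26 = 20, d_6 = (768 - 20^2)/23 = 368/23 = 16, a_6 = floor((27 + 20)/16) = 2.
  m_7 = 16*2 - 20 = 12, d_7 = (768 - 12^2)/16 = 624/16 = 39, a_7 = floor((27 + 12)/39) = 1.
  m_8 = 39*1 - 12 = 27, d_8 = (768 - 27^2)/39 = 39/39 = 1, a_8 = floor((27 + 27)/1) = 54.
  m_9 = 1*54 - 27 = 27, d_9 = (768 - 27^2)/1 = 39/1 = 39: (m_9, d_9) = (m_1, d_1) = (27, 39), so from here the quotients repeat a_1, ..., a_8; the period length is 8.
So sqrt(768) = [27; (1, 2, 2, 13, 2, 2, 1, 54)] with period length k = 8.
k is even, so the fundamental solution of x^2 - 768y^2 = 1 is (p_{k-1}, q_{k-1}) = (p_7, q_7); compute convergents through index 7.
Convergents (p_i = a_i*p_{i-1} + p_{i-2}, q_i = a_i*q_{i-1} + q_{i-2} with p_{-2}=0, p_{-1}=1, q_{-2}=1, q_{-1}=0):
  i=0: a_0=27, p_0 = 27*1 + 0 = 27, q_0 = 27*0 + 1 = 1.
  i=1: a_1=1, p_1 = 1*27 + 1 = 28, q_1 = 1*1 + 0 = 1.
  i=2: a_2=2, p_2 = 2*28 + 27 = 83, q_2 = 2*1 + 1 = 3.
  i=3: a_3=2, p_3 = 2*83 + 28 = 194, q_3 = 2*3 + 1 = 7.
  i=4: a_4=13, p_4 = 13*194 + 83 = 2605, q_4 = 13*7 + 3 = 94.
  i=5: a_5=2, p_5 = 2*2605 + 194 = 5404, q_5 = 2*94 + 7 = 195.
  i=6: a_6=2, p_6 = 2*5404 + 2605 = 13413, q_6 = 2*195 + 94 = 484.
  i=7: a_7=1, p_7 = 1*13413 + 5404 = 18817, q_7 = 1*484 + 195 = 679.
Check: 18817^2 - 768*679^2 = 354079489 - 354079488 = 1, so (x, y) = (18817, 679) solves the equation, and by the theorem it is the least positive solution.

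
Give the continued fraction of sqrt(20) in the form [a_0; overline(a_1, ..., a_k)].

Write x_i = (sqrt(20) + m_i)/d_i with (m_0, d_0) = (0, 1). a_0 = floor(sqrt(20)) = 4, since 4^2 = 16 <= 20 < 25 = 5^2.
Iterate m_{i+1} = d_i*a_i - m_i, d_{i+1} = (20 - m_{i+1}^2)/d_i, a_{i+1} = floor((a_0 + m_{i+1})/d_{i+1}):
  m_1 = 1*4 - 0 = 4, d_1 = (20 - 4^2)/1 = 4/1 = 4, a_1 = floor((4 + 4)/4) = 2.
  m_2 = 4*2 - 4 = 4, d_2 = (20 - 4^2)/4 = 4/4 = 1, a_2 = floor((4 + 4)/1) = 8.
  m_3 = 1*8 - 4 = 4, d_3 = (20 - 4^2)/1 = 4/1 = 4: (m_3, d_3) = (m_1, d_1) = (4, 4), so from here the quotients repeat a_1, a_2; the period length is 2.
Hence the expansion of sqrt(20) is a_0 = 4 followed by the repeating block 2, 8 (period 2).

[4; overline(2, 8)]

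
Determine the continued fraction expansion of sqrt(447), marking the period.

Write x_i = (sqrt(447) + m_i)/d_i with (m_0, d_0) = (0, 1). a_0 = floor(sqrt(447)) = 21, since 21^2 = 441 <= 447 < 484 = 22^2.
Iterate m_{i+1} = d_i*a_i - m_i, d_{i+1} = (447 - m_{i+1}^2)/d_i, a_{i+1} = floor((a_0 + m_{i+1})/d_{i+1}):
  m_1 = 1*21 - 0 = 21, d_1 = (447 - 21^2)/1 = 6/1 = 6, a_1 = floor((21 + 21)/6) = 7.
  m_2 = 6*7 - 21 = 21, d_2 = (447 - 21^2)/6 = 6/6 = 1, a_2 = floor((21 + 21)/1) = 42.
  m_3 = 1*42 - 21 = 21, d_3 = (447 - 21^2)/1 = 6/1 = 6: (m_3, d_3) = (m_1, d_1) = (21, 6), so from here the quotients repeat a_1, a_2; the period length is 2.
Hence the expansion of sqrt(447) is a_0 = 21 followed by the repeating block 7, 42 (period 2).

[21; (7, 42)]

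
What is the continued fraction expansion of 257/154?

Run the Euclidean algorithm on 257 and 154; the successive quotients are the partial quotients a_0, a_1, ... (each step inverts the fractional part left over by the previous one):
  257 = 1*154 + 103, so a_0 = 1.
  154 = 1*103 + 51, so a_1 = 1.
  103 = 2*51 + 1, so a_2 = 2.
  51 = 51*1 + 0, so a_3 = 51.
The remainder reaches 0 after 4 divisions, so the expansion has 4 partial quotients, read off in order.

[1; 1, 2, 51]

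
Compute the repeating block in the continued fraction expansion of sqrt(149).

Write x_i = (sqrt(149) + m_i)/d_i with (m_0, d_0) = (0, 1). a_0 = floor(sqrt(149)) = 12, since 12^2 = 144 <= 149 < 169 = 13^2.
Iterate m_{i+1} = d_i*a_i - m_i, d_{i+1} = (149 - m_{i+1}^2)/d_i, a_{i+1} = floor((a_0 + m_{i+1})/d_{i+1}):
  m_1 = 1*12 - 0 = 12, d_1 = (149 - 12^2)/1 = 5/1 = 5, a_1 = floor((12 + 12)/5) = 4.
  m_2 = 5*4 - 12 = 8, d_2 = (149 - 8^2)/5 = 85/5 = 17, a_2 = floor((12 + 8)/17) = 1.
  m_3 = 17*1 - 8 = 9, d_3 = (149 - 9^2)/17 = 68/17 = 4, a_3 = floor((12 + 9)/4) = 5.
  m_4 = 4*5 - 9 = 11, d_4 = (149 - 11^2)/4 = 28/4 = 7, a_4 = floor((12 + 11)/7) = 3.
  m_5 = 7*3 - 11 = 10, d_5 = (149 - 10^2)/7 = 49/7 = 7, a_5 = floor((12 + 10)/7) = 3.
  m_6 = 7*3 - 10 = 11, d_6 = (149 - 11^2)/7 = 28/7 = 4, a_6 = floor((12 + 11)/4) = 5.
  m_7 = 4*5 - 11 = 9, d_7 = (149 - 9^2)/4 = 68/4 = 17, a_7 = floor((12 + 9)/17) = 1.
  m_8 = 17*1 - 9 = 8, d_8 = (149 - 8^2)/17 = 85/17 = 5, a_8 = floor((12 + 8)/5) = 4.
  m_9 = 5*4 - 8 = 12, d_9 = (149 - 12^2)/5 = 5/5 = 1, a_9 = floor((12 + 12)/1) = 24.
  m_10 = 1*24 - 12 = 12, d_10 = (149 - 12^2)/1 = 5/1 = 5: (m_10, d_10) = (m_1, d_1) = (12, 5), so from here the quotients repeat a_1, ..., a_9; the period length is 9.
Hence the expansion of sqrt(149) is a_0 = 12 followed by the repeating block 4, 1, 5, 3, 3, 5, 1, 4, 24 (period 9).

[12; (4, 1, 5, 3, 3, 5, 1, 4, 24)]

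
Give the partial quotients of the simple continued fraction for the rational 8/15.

Run the Euclidean algorithm on 8 and 15; the successive quotients are the partial quotients a_0, a_1, ... (each step inverts the fractional part left over by the previous one):
  8 = 0*15 + 8, so a_0 = 0.
  15 = 1*8 + 7, so a_1 = 1.
  8 = 1*7 + 1, so a_2 = 1.
  7 = 7*1 + 0, so a_3 = 7.
The remainder reaches 0 after 4 divisions, so the expansion has 4 partial quotients, read off in order.

[0; 1, 1, 7]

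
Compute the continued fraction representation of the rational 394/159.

Run the Euclidean algorithm on 394 and 159; the successive quotients are the partial quotients a_0, a_1, ... (each step inverts the fractional part left over by the previous one):
  394 = 2*159 + 76, so a_0 = 2.
  159 = 2*76 + 7, so a_1 = 2.
  76 = 10*7 + 6, so a_2 = 10.
  7 = 1*6 + 1, so a_3 = 1.
  6 = 6*1 + 0, so a_4 = 6.
The remainder reaches 0 after 5 divisions, so the expansion has 5 partial quotients, read off in order.

[2; 2, 10, 1, 6]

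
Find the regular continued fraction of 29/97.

[0; 3, 2, 1, 9]

Run the Euclidean algorithm on 29 and 97; the successive quotients are the partial quotients a_0, a_1, ... (each step inverts the fractional part left over by the previous one):
  29 = 0*97 + 29, so a_0 = 0.
  97 = 3*29 + 10, so a_1 = 3.
  29 = 2*10 + 9, so a_2 = 2.
  10 = 1*9 + 1, so a_3 = 1.
  9 = 9*1 + 0, so a_4 = 9.
The remainder reaches 0 after 5 divisions, so the expansion has 5 partial quotients, read off in order.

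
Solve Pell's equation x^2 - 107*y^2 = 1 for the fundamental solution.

First expand sqrt(107) as a continued fraction. With x_i = (sqrt(107) + m_i)/d_i and (m_0, d_0) = (0, 1): a_0 = floor(sqrt(107)) = 10, since 10^2 = 100 <= 107 < 121 = 11^2.
Iterate m_{i+1} = d_i*a_i - m_i, d_{i+1} = (107 - m_{i+1}^2)/d_i, a_{i+1} = floor((a_0 + m_{i+1})/d_{i+1}):
  m_1 = 1*10 - 0 = 10, d_1 = (107 - 10^2)/1 = 7/1 = 7, a_1 = floor((10 + 10)/7) = 2.
  m_2 = 7*2 - 10 = 4, d_2 = (107 - 4^2)/7 = 91/7 = 13, a_2 = floor((10 + 4)/13) = 1.
  m_3 = 13*1 - 4 = 9, d_3 = (107 - 9^2)/13 = 26/13 = 2, a_3 = floor((10 + 9)/2) = 9.
  m_4 = 2*9 - 9 = 9, d_4 = (107 - 9^2)/2 = 26/2 = 13, a_4 = floor((10 + 9)/13) = 1.
  m_5 = 13*1 - 9 = 4, d_5 = (107 - 4^2)/13 = 91/13 = 7, a_5 = floor((10 + 4)/7) = 2.
  m_6 = 7*2 - 4 = 10, d_6 = (107 - 10^2)/7 = 7/7 = 1, a_6 = floor((10 + 10)/1) = 20.
  m_7 = 1*20 - 10 = 10, d_7 = (107 - 10^2)/1 = 7/1 = 7: (m_7, d_7) = (m_1, d_1) = (10, 7), so from here the quotients repeat a_1, ..., a_6; the period length is 6.
So sqrt(107) = [10; (2, 1, 9, 1, 2, 20)] with period length k = 6.
k is even, so the fundamental solution of x^2 - 107y^2 = 1 is (p_{k-1}, q_{k-1}) = (p_5, q_5); compute convergents through index 5.
Convergents (p_i = a_i*p_{i-1} + p_{i-2}, q_i = a_i*q_{i-1} + q_{i-2} with p_{-2}=0, p_{-1}=1, q_{-2}=1, q_{-1}=0):
  i=0: a_0=10, p_0 = 10*1 + 0 = 10, q_0 = 10*0 + 1 = 1.
  i=1: a_1=2, p_1 = 2*10 + 1 = 21, q_1 = 2*1 + 0 = 2.
  i=2: a_2=1, p_2 = 1*21 + 10 = 31, q_2 = 1*2 + 1 = 3.
  i=3: a_3=9, p_3 = 9*31 + 21 = 300, q_3 = 9*3 + 2 = 29.
  i=4: a_4=1, p_4 = 1*300 + 31 = 331, q_4 = 1*29 + 3 = 32.
  i=5: a_5=2, p_5 = 2*331 + 300 = 962, q_5 = 2*32 + 29 = 93.
Check: 962^2 - 107*93^2 = 925444 - 925443 = 1, so (x, y) = (962, 93) solves the equation, and by the theorem it is the least positive solution.

(x, y) = (962, 93)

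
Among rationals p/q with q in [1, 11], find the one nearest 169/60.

Expand x = 169/60 as a continued fraction with the Euclidean algorithm:
  169 = 2*60 + 49, so a_0 = 2.
  60 = 1*49 + 11, so a_1 = 1.
  49 = 4*11 + 5, so a_2 = 4.
  11 = 2*5 + 1, so a_3 = 2.
  5 = 5*1 + 0, so a_4 = 5.
so x = [2; 1, 4, 2, 5].
Convergents (p_i = a_i*p_{i-1} + p_{i-2}, q_i = a_i*q_{i-1} + q_{i-2} with p_{-2}=0, p_{-1}=1, q_{-2}=1, q_{-1}=0), until the denominator exceeds 11:
  i=0: a_0=2, p_0 = 2*1 + 0 = 2, q_0 = 2*0 + 1 = 1.
  i=1: a_1=1, p_1 = 1*2 + 1 = 3, q_1 = 1*1 + 0 = 1.
  i=2: a_2=4, p_2 = 4*3 + 2 = 14, q_2 = 4*1 + 1 = 5.
  i=3: a_3=2, p_3 = 2*14 + 3 = 31, q_3 = 2*5 + 1 = 11.
  i=4: a_4=5, p_4 = 5*31 + 14 = 169, q_4 = 5*11 + 5 = 60.
q_4 = 60 > 11, so the last convergent with denominator <= 11 is p_3/q_3 = 31/11.
The closest fraction with denominator <= 11 is either p_3/q_3 or the intermediate fraction (k*p_3 + p_2)/(k*q_3 + q_2) with the largest k >= 1 whose denominator stays <= 11; these approach x as k grows, and every other convergent or intermediate fraction in range is farther away.
Largest k: floor((11 - q_2)/q_3) = floor((11 - 5)/11) = 0.
Since k = 0, no intermediate fraction beyond p_3/q_3 has denominator <= 11, so the convergent 31/11 is the closest (its error is |169*11 - 31*60|/(60*11) = 1/660).

31/11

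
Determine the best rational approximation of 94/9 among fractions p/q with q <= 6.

52/5

Expand x = 94/9 as a continued fraction with the Euclidean algorithm:
  94 = 10*9 + 4, so a_0 = 10.
  9 = 2*4 + 1, so a_1 = 2.
  4 = 4*1 + 0, so a_2 = 4.
so x = [10; 2, 4].
Convergents (p_i = a_i*p_{i-1} + p_{i-2}, q_i = a_i*q_{i-1} + q_{i-2} with p_{-2}=0, p_{-1}=1, q_{-2}=1, q_{-1}=0), until the denominator exceeds 6:
  i=0: a_0=10, p_0 = 10*1 + 0 = 10, q_0 = 10*0 + 1 = 1.
  i=1: a_1=2, p_1 = 2*10 + 1 = 21, q_1 = 2*1 + 0 = 2.
  i=2: a_2=4, p_2 = 4*21 + 10 = 94, q_2 = 4*2 + 1 = 9.
q_2 = 9 > 6, so the last convergent with denominator <= 6 is p_1/q_1 = 21/2.
The closest fraction with denominator <= 6 is either p_1/q_1 or the intermediate fraction (k*p_1 + p_0)/(k*q_1 + q_0) with the largest k >= 1 whose denominator stays <= 6; these approach x as k grows, and every other convergent or intermediate fraction in range is farther away.
Largest k: floor((6 - q_0)/q_1) = floor((6 - 1)/2) = 2.
That gives (2*21 + 10)/(2*2 + 1) = 52/5.
Compare the errors: |x - 21/2| = |94*2 - 21*9|/(9*2) = 1/18, and |x - 52/5| = |94*5 - 52*9|/(9*5) = 2/45.
Cross-multiplying, 2*18 = 36 < 45 = 1*45, so 2/45 is smaller: the intermediate fraction 52/5 is closer to x than 21/2.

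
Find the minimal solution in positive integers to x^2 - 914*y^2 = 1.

First expand sqrt(914) as a continued fraction. With x_i = (sqrt(914) + m_i)/d_i and (m_0, d_0) = (0, 1): a_0 = floor(sqrt(914)) = 30, since 30^2 = 900 <= 914 < 961 = 31^2.
Iterate m_{i+1} = d_i*a_i - m_i, d_{i+1} = (914 - m_{i+1}^2)/d_i, a_{i+1} = floor((a_0 + m_{i+1})/d_{i+1}):
  m_1 = 1*30 - 0 = 30, d_1 = (914 - 30^2)/1 = 14/1 = 14, a_1 = floor((30 + 30)/14) = 4.
  m_2 = 14*4 - 30 = 26, d_2 = (914 - 26^2)/14 = 238/14 = 17, a_2 = floor((30 + 26)/17) = 3.
  m_3 = 17*3 - 26 = 25, d_3 = (914 - 25^2)/17 = 289/17 = 17, a_3 = floor((30 + 25)/17) = 3.
  m_4 = 17*3 - 25 = 26, d_4 = (914 - 26^2)/17 = 238/17 = 14, a_4 = floor((30 + 26)/14) = 4.
  m_5 = 14*4 - 26 = 30, d_5 = (914 - 30^2)/14 = 14/14 = 1, a_5 = floor((30 + 30)/1) = 60.
  m_6 = 1*60 - 30 = 30, d_6 = (914 - 30^2)/1 = 14/1 = 14: (m_6, d_6) = (m_1, d_1) = (30, 14), so from here the quotients repeat a_1, ..., a_5; the period length is 5.
So sqrt(914) = [30; (4, 3, 3, 4, 60)] with period length k = 5.
k is odd, so (p_{k-1}, q_{k-1}) only solves x^2 - 914y^2 = -1 and the fundamental solution of x^2 - 914y^2 = 1 is (p_{2k-1}, q_{2k-1}) = (p_9, q_9); compute convergents through index 9, running through the period twice.
Convergents (p_i = a_i*p_{i-1} + p_{i-2}, q_i = a_i*q_{i-1} + q_{i-2} with p_{-2}=0, p_{-1}=1, q_{-2}=1, q_{-1}=0):
  i=0: a_0=30, p_0 = 30*1 + 0 = 30, q_0 = 30*0 + 1 = 1.
  i=1: a_1=4, p_1 = 4*30 + 1 = 121, q_1 = 4*1 + 0 = 4.
  i=2: a_2=3, p_2 = 3*121 + 30 = 393, q_2 = 3*4 + 1 = 13.
  i=3: a_3=3, p_3 = 3*393 + 121 = 1300, q_3 = 3*13 + 4 = 43.
  i=4: a_4=4, p_4 = 4*1300 + 393 = 5593, q_4 = 4*43 + 13 = 185.
  i=5: a_5=60, p_5 = 60*5593 + 1300 = 336880, q_5 = 60*185 + 43 = 11143.
  i=6: a_6=4, p_6 = 4*336880 + 5593 = 1353113, q_6 = 4*11143 + 185 = 44757.
  i=7: a_7=3, p_7 = 3*1353113 + 336880 = 4396219, q_7 = 3*44757 + 11143 = 145414.
  i=8: a_8=3, p_8 = 3*4396219 + 1353113 = 14541770, q_8 = 3*145414 + 44757 = 480999.
  i=9: a_9=4, p_9 = 4*14541770 + 4396219 = 62563299, q_9 = 4*480999 + 145414 = 2069410.
Indeed p_4^2 - 914*q_4^2 = 31281649 - 31281650 = -1, not +1.
Check: 62563299^2 - 914*2069410^2 = 3914166381763401 - 3914166381763400 = 1, so (x, y) = (62563299, 2069410) solves the equation, and by the theorem it is the least positive solution.

(x, y) = (62563299, 2069410)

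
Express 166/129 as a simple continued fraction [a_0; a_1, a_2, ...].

Run the Euclidean algorithm on 166 and 129; the successive quotients are the partial quotients a_0, a_1, ... (each step inverts the fractional part left over by the previous one):
  166 = 1*129 + 37, so a_0 = 1.
  129 = 3*37 + 18, so a_1 = 3.
  37 = 2*18 + 1, so a_2 = 2.
  18 = 18*1 + 0, so a_3 = 18.
The remainder reaches 0 after 4 divisions, so the expansion has 4 partial quotients, read off in order.

[1; 3, 2, 18]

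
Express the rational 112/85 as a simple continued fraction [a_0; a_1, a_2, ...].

Run the Euclidean algorithm on 112 and 85; the successive quotients are the partial quotients a_0, a_1, ... (each step inverts the fractional part left over by the previous one):
  112 = 1*85 + 27, so a_0 = 1.
  85 = 3*27 + 4, so a_1 = 3.
  27 = 6*4 + 3, so a_2 = 6.
  4 = 1*3 + 1, so a_3 = 1.
  3 = 3*1 + 0, so a_4 = 3.
The remainder reaches 0 after 5 divisions, so the expansion has 5 partial quotients, read off in order.

[1; 3, 6, 1, 3]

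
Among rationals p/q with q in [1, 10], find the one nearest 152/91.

5/3

Expand x = 152/91 as a continued fraction with the Euclidean algorithm:
  152 = 1*91 + 61, so a_0 = 1.
  91 = 1*61 + 30, so a_1 = 1.
  61 = 2*30 + 1, so a_2 = 2.
  30 = 30*1 + 0, so a_3 = 30.
so x = [1; 1, 2, 30].
Convergents (p_i = a_i*p_{i-1} + p_{i-2}, q_i = a_i*q_{i-1} + q_{i-2} with p_{-2}=0, p_{-1}=1, q_{-2}=1, q_{-1}=0), until the denominator exceeds 10:
  i=0: a_0=1, p_0 = 1*1 + 0 = 1, q_0 = 1*0 + 1 = 1.
  i=1: a_1=1, p_1 = 1*1 + 1 = 2, q_1 = 1*1 + 0 = 1.
  i=2: a_2=2, p_2 = 2*2 + 1 = 5, q_2 = 2*1 + 1 = 3.
  i=3: a_3=30, p_3 = 30*5 + 2 = 152, q_3 = 30*3 + 1 = 91.
q_3 = 91 > 10, so the last convergent with denominator <= 10 is p_2/q_2 = 5/3.
The closest fraction with denominator <= 10 is either p_2/q_2 or the intermediate fraction (k*p_2 + p_1)/(k*q_2 + q_1) with the largest k >= 1 whose denominator stays <= 10; these approach x as k grows, and every other convergent or intermediate fraction in range is farther away.
Largest k: floor((10 - q_1)/q_2) = floor((10 - 1)/3) = 3.
That gives (3*5 + 2)/(3*3 + 1) = 17/10.
Compare the errors: |x - 5/3| = |152*3 - 5*91|/(91*3) = 1/273, and |x - 17/10| = |152*10 - 17*91|/(91*10) = 27/910.
Cross-multiplying, 1*910 = 910 < 7371 = 27*273, so 1/273 is smaller: the convergent 5/3 is closer to x than 17/10.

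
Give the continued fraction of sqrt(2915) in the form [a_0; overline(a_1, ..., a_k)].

[53; overline(1, 106)]

Write x_i = (sqrt(2915) + m_i)/d_i with (m_0, d_0) = (0, 1). a_0 = floor(sqrt(2915)) = 53, since 53^2 = 2809 <= 2915 < 2916 = 54^2.
Iterate m_{i+1} = d_i*a_i - m_i, d_{i+1} = (2915 - m_{i+1}^2)/d_i, a_{i+1} = floor((a_0 + m_{i+1})/d_{i+1}):
  m_1 = 1*53 - 0 = 53, d_1 = (2915 - 53^2)/1 = 106/1 = 106, a_1 = floor((53 + 53)/106) = 1.
  m_2 = 106*1 - 53 = 53, d_2 = (2915 - 53^2)/106 = 106/106 = 1, a_2 = floor((53 + 53)/1) = 106.
  m_3 = 1*106 - 53 = 53, d_3 = (2915 - 53^2)/1 = 106/1 = 106: (m_3, d_3) = (m_1, d_1) = (53, 106), so from here the quotients repeat a_1, a_2; the period length is 2.
Hence the expansion of sqrt(2915) is a_0 = 53 followed by the repeating block 1, 106 (period 2).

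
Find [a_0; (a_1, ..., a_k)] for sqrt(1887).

[43; (2, 3, 1, 1, 1, 3, 2, 86)]

Write x_i = (sqrt(1887) + m_i)/d_i with (m_0, d_0) = (0, 1). a_0 = floor(sqrt(1887)) = 43, since 43^2 = 1849 <= 1887 < 1936 = 44^2.
Iterate m_{i+1} = d_i*a_i - m_i, d_{i+1} = (1887 - m_{i+1}^2)/d_i, a_{i+1} = floor((a_0 + m_{i+1})/d_{i+1}):
  m_1 = 1*43 - 0 = 43, d_1 = (1887 - 43^2)/1 = 38/1 = 38, a_1 = floor((43 + 43)/38) = 2.
  m_2 = 38*2 - 43 = 33, d_2 = (1887 - 33^2)/38 = 798/38 = 21, a_2 = floor((43 + 33)/21) = 3.
  m_3 = 21*3 - 33 = 30, d_3 = (1887 - 30^2)/21 = 987/21 = 47, a_3 = floor((43 + 30)/47) = 1.
  m_4 = 47*1 - 30 = 17, d_4 = (1887 - 17^2)/47 = 1598/47 = 34, a_4 = floor((43 + 17)/34) = 1.
  m_5 = 34*1 - 17 = 17, d_5 = (1887 - 17^2)/34 = 1598/34 = 47, a_5 = floor((43 + 17)/47) = 1.
  m_6 = 47*1 - 17 = 30, d_6 = (1887 - 30^2)/47 = 987/47 = 21, a_6 = floor((43 + 30)/21) = 3.
  m_7 = 21*3 - 30 = 33, d_7 = (1887 - 33^2)/21 = 798/21 = 38, a_7 = floor((43 + 33)/38) = 2.
  m_8 = 38*2 - 33 = 43, d_8 = (1887 - 43^2)/38 = 38/38 = 1, a_8 = floor((43 + 43)/1) = 86.
  m_9 = 1*86 - 43 = 43, d_9 = (1887 - 43^2)/1 = 38/1 = 38: (m_9, d_9) = (m_1, d_1) = (43, 38), so from here the quotients repeat a_1, ..., a_8; the period length is 8.
Hence the expansion of sqrt(1887) is a_0 = 43 followed by the repeating block 2, 3, 1, 1, 1, 3, 2, 86 (period 8).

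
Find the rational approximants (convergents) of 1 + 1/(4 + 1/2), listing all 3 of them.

1/1, 5/4, 11/9

Using the convergent recurrence p_i = a_i*p_{i-1} + p_{i-2}, q_i = a_i*q_{i-1} + q_{i-2} with p_{-2}=0, p_{-1}=1, q_{-2}=1, q_{-1}=0:
  i=0: a_0=1, p_0 = 1*1 + 0 = 1, q_0 = 1*0 + 1 = 1.
  i=1: a_1=4, p_1 = 4*1 + 1 = 5, q_1 = 4*1 + 0 = 4.
  i=2: a_2=2, p_2 = 2*5 + 1 = 11, q_2 = 2*4 + 1 = 9.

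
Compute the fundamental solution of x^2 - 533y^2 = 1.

First expand sqrt(533) as a continued fraction. With x_i = (sqrt(533) + m_i)/d_i and (m_0, d_0) = (0, 1): a_0 = floor(sqrt(533)) = 23, since 23^2 = 529 <= 533 < 576 = 24^2.
Iterate m_{i+1} = d_i*a_i - m_i, d_{i+1} = (533 - m_{i+1}^2)/d_i, a_{i+1} = floor((a_0 + m_{i+1})/d_{i+1}):
  m_1 = 1*23 - 0 = 23, d_1 = (533 - 23^2)/1 = 4/1 = 4, a_1 = floor((23 + 23)/4) = 11.
  m_2 = 4*11 - 23 = 21, d_2 = (533 - 21^2)/4 = 92/4 = 23, a_2 = floor((23 + 21)/23) = 1.
  m_3 = 23*1 - 21 = 2, d_3 = (533 - 2^2)/23 = 529/23 = 23, a_3 = floor((23 + 2)/23) = 1.
  m_4 = 23*1 - 2 = 21, d_4 = (533 - 21^2)/23 = 92/23 = 4, a_4 = floor((23 + 21)/4) = 11.
  m_5 = 4*11 - 21 = 23, d_5 = (533 - 23^2)/4 = 4/4 = 1, a_5 = floor((23 + 23)/1) = 46.
  m_6 = 1*46 - 23 = 23, d_6 = (533 - 23^2)/1 = 4/1 = 4: (m_6, d_6) = (m_1, d_1) = (23, 4), so from here the quotients repeat a_1, ..., a_5; the period length is 5.
So sqrt(533) = [23; (11, 1, 1, 11, 46)] with period length k = 5.
k is odd, so (p_{k-1}, q_{k-1}) only solves x^2 - 533y^2 = -1 and the fundamental solution of x^2 - 533y^2 = 1 is (p_{2k-1}, q_{2k-1}) = (p_9, q_9); compute convergents through index 9, running through the period twice.
Convergents (p_i = a_i*p_{i-1} + p_{i-2}, q_i = a_i*q_{i-1} + q_{i-2} with p_{-2}=0, p_{-1}=1, q_{-2}=1, q_{-1}=0):
  i=0: a_0=23, p_0 = 23*1 + 0 = 23, q_0 = 23*0 + 1 = 1.
  i=1: a_1=11, p_1 = 11*23 + 1 = 254, q_1 = 11*1 + 0 = 11.
  i=2: a_2=1, p_2 = 1*254 + 23 = 277, q_2 = 1*11 + 1 = 12.
  i=3: a_3=1, p_3 = 1*277 + 254 = 531, q_3 = 1*12 + 11 = 23.
  i=4: a_4=11, p_4 = 11*531 + 277 = 6118, q_4 = 11*23 + 12 = 265.
  i=5: a_5=46, p_5 = 46*6118 + 531 = 281959, q_5 = 46*265 + 23 = 12213.
  i=6: a_6=11, p_6 = 11*281959 + 6118 = 3107667, q_6 = 11*12213 + 265 = 134608.
  i=7: a_7=1, p_7 = 1*3107667 + 281959 = 3389626, q_7 = 1*134608 + 12213 = 146821.
  i=8: a_8=1, p_8 = 1*3389626 + 3107667 = 6497293, q_8 = 1*146821 + 134608 = 281429.
  i=9: a_9=11, p_9 = 11*6497293 + 3389626 = 74859849, q_9 = 11*281429 + 146821 = 3242540.
Indeed p_4^2 - 533*q_4^2 = 37429924 - 37429925 = -1, not +1.
Check: 74859849^2 - 533*3242540^2 = 5603996992302801 - 5603996992302800 = 1, so (x, y) = (74859849, 3242540) solves the equation, and by the theorem it is the least positive solution.

(x, y) = (74859849, 3242540)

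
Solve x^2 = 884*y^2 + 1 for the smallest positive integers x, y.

(x, y) = (1665, 56)

First expand sqrt(884) as a continued fraction. With x_i = (sqrt(884) + m_i)/d_i and (m_0, d_0) = (0, 1): a_0 = floor(sqrt(884)) = 29, since 29^2 = 841 <= 884 < 900 = 30^2.
Iterate m_{i+1} = d_i*a_i - m_i, d_{i+1} = (884 - m_{i+1}^2)/d_i, a_{i+1} = floor((a_0 + m_{i+1})/d_{i+1}):
  m_1 = 1*29 - 0 = 29, d_1 = (884 - 29^2)/1 = 43/1 = 43, a_1 = floor((29 + 29)/43) = 1.
  m_2 = 43*1 - 29 = 14, d_2 = (884 - 14^2)/43 = 688/43 = 16, a_2 = floor((29 + 14)/16) = 2.
  m_3 = 16*2 - 14 = 18, d_3 = (884 - 18^2)/16 = 560/16 = 35, a_3 = floor((29 + 18)/35) = 1.
  m_4 = 35*1 - 18 = 17, d_4 = (884 - 17^2)/35 = 595/35 = 17, a_4 = floor((29 + 17)/17) = 2.
  m_5 = 17*2 - 17 = 17, d_5 = (884 - 17^2)/17 = 595/17 = 35, a_5 = floor((29 + 17)/35) = 1.
  m_6 = 35*1 - 17 = 18, d_6 = (884 - 18^2)/35 = 560/35 = 16, a_6 = floor((29 + 18)/16) = 2.
  m_7 = 16*2 - 18 = 14, d_7 = (884 - 14^2)/16 = 688/16 = 43, a_7 = floor((29 + 14)/43) = 1.
  m_8 = 43*1 - 14 = 29, d_8 = (884 - 29^2)/43 = 43/43 = 1, a_8 = floor((29 + 29)/1) = 58.
  m_9 = 1*58 - 29 = 29, d_9 = (884 - 29^2)/1 = 43/1 = 43: (m_9, d_9) = (m_1, d_1) = (29, 43), so from here the quotients repeat a_1, ..., a_8; the period length is 8.
So sqrt(884) = [29; (1, 2, 1, 2, 1, 2, 1, 58)] with period length k = 8.
k is even, so the fundamental solution of x^2 - 884y^2 = 1 is (p_{k-1}, q_{k-1}) = (p_7, q_7); compute convergents through index 7.
Convergents (p_i = a_i*p_{i-1} + p_{i-2}, q_i = a_i*q_{i-1} + q_{i-2} with p_{-2}=0, p_{-1}=1, q_{-2}=1, q_{-1}=0):
  i=0: a_0=29, p_0 = 29*1 + 0 = 29, q_0 = 29*0 + 1 = 1.
  i=1: a_1=1, p_1 = 1*29 + 1 = 30, q_1 = 1*1 + 0 = 1.
  i=2: a_2=2, p_2 = 2*30 + 29 = 89, q_2 = 2*1 + 1 = 3.
  i=3: a_3=1, p_3 = 1*89 + 30 = 119, q_3 = 1*3 + 1 = 4.
  i=4: a_4=2, p_4 = 2*119 + 89 = 327, q_4 = 2*4 + 3 = 11.
  i=5: a_5=1, p_5 = 1*327 + 119 = 446, q_5 = 1*11 + 4 = 15.
  i=6: a_6=2, p_6 = 2*446 + 327 = 1219, q_6 = 2*15 + 11 = 41.
  i=7: a_7=1, p_7 = 1*1219 + 446 = 1665, q_7 = 1*41 + 15 = 56.
Check: 1665^2 - 884*56^2 = 2772225 - 2772224 = 1, so (x, y) = (1665, 56) solves the equation, and by the theorem it is the least positive solution.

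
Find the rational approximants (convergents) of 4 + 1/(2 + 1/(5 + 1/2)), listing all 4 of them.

Using the convergent recurrence p_i = a_i*p_{i-1} + p_{i-2}, q_i = a_i*q_{i-1} + q_{i-2} with p_{-2}=0, p_{-1}=1, q_{-2}=1, q_{-1}=0:
  i=0: a_0=4, p_0 = 4*1 + 0 = 4, q_0 = 4*0 + 1 = 1.
  i=1: a_1=2, p_1 = 2*4 + 1 = 9, q_1 = 2*1 + 0 = 2.
  i=2: a_2=5, p_2 = 5*9 + 4 = 49, q_2 = 5*2 + 1 = 11.
  i=3: a_3=2, p_3 = 2*49 + 9 = 107, q_3 = 2*11 + 2 = 24.

4/1, 9/2, 49/11, 107/24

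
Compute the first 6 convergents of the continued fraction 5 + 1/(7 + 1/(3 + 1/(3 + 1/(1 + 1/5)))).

5/1, 36/7, 113/22, 375/73, 488/95, 2815/548

Using the convergent recurrence p_i = a_i*p_{i-1} + p_{i-2}, q_i = a_i*q_{i-1} + q_{i-2} with p_{-2}=0, p_{-1}=1, q_{-2}=1, q_{-1}=0:
  i=0: a_0=5, p_0 = 5*1 + 0 = 5, q_0 = 5*0 + 1 = 1.
  i=1: a_1=7, p_1 = 7*5 + 1 = 36, q_1 = 7*1 + 0 = 7.
  i=2: a_2=3, p_2 = 3*36 + 5 = 113, q_2 = 3*7 + 1 = 22.
  i=3: a_3=3, p_3 = 3*113 + 36 = 375, q_3 = 3*22 + 7 = 73.
  i=4: a_4=1, p_4 = 1*375 + 113 = 488, q_4 = 1*73 + 22 = 95.
  i=5: a_5=5, p_5 = 5*488 + 375 = 2815, q_5 = 5*95 + 73 = 548.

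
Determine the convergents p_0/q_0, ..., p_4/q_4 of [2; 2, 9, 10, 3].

Using the convergent recurrence p_i = a_i*p_{i-1} + p_{i-2}, q_i = a_i*q_{i-1} + q_{i-2} with p_{-2}=0, p_{-1}=1, q_{-2}=1, q_{-1}=0:
  i=0: a_0=2, p_0 = 2*1 + 0 = 2, q_0 = 2*0 + 1 = 1.
  i=1: a_1=2, p_1 = 2*2 + 1 = 5, q_1 = 2*1 + 0 = 2.
  i=2: a_2=9, p_2 = 9*5 + 2 = 47, q_2 = 9*2 + 1 = 19.
  i=3: a_3=10, p_3 = 10*47 + 5 = 475, q_3 = 10*19 + 2 = 192.
  i=4: a_4=3, p_4 = 3*475 + 47 = 1472, q_4 = 3*192 + 19 = 595.

2/1, 5/2, 47/19, 475/192, 1472/595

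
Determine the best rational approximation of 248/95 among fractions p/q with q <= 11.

13/5

Expand x = 248/95 as a continued fraction with the Euclidean algorithm:
  248 = 2*95 + 58, so a_0 = 2.
  95 = 1*58 + 37, so a_1 = 1.
  58 = 1*37 + 21, so a_2 = 1.
  37 = 1*21 + 16, so a_3 = 1.
  21 = 1*16 + 5, so a_4 = 1.
  16 = 3*5 + 1, so a_5 = 3.
  5 = 5*1 + 0, so a_6 = 5.
so x = [2; 1, 1, 1, 1, 3, 5].
Convergents (p_i = a_i*p_{i-1} + p_{i-2}, q_i = a_i*q_{i-1} + q_{i-2} with p_{-2}=0, p_{-1}=1, q_{-2}=1, q_{-1}=0), until the denominator exceeds 11:
  i=0: a_0=2, p_0 = 2*1 + 0 = 2, q_0 = 2*0 + 1 = 1.
  i=1: a_1=1, p_1 = 1*2 + 1 = 3, q_1 = 1*1 + 0 = 1.
  i=2: a_2=1, p_2 = 1*3 + 2 = 5, q_2 = 1*1 + 1 = 2.
  i=3: a_3=1, p_3 = 1*5 + 3 = 8, q_3 = 1*2 + 1 = 3.
  i=4: a_4=1, p_4 = 1*8 + 5 = 13, q_4 = 1*3 + 2 = 5.
  i=5: a_5=3, p_5 = 3*13 + 8 = 47, q_5 = 3*5 + 3 = 18.
q_5 = 18 > 11, so the last convergent with denominator <= 11 is p_4/q_4 = 13/5.
The closest fraction with denominator <= 11 is either p_4/q_4 or the intermediate fraction (k*p_4 + p_3)/(k*q_4 + q_3) with the largest k >= 1 whose denominator stays <= 11; these approach x as k grows, and every other convergent or intermediate fraction in range is farther away.
Largest k: floor((11 - q_3)/q_4) = floor((11 - 3)/5) = 1.
That gives (1*13 + 8)/(1*5 + 3) = 21/8.
Compare the errors: |x - 13/5| = |248*5 - 13*95|/(95*5) = 5/475, and |x - 21/8| = |248*8 - 21*95|/(95*8) = 11/760.
Cross-multiplying, 5*760 = 3800 < 5225 = 11*475, so 5/475 is smaller: the convergent 13/5 is closer to x than 21/8.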